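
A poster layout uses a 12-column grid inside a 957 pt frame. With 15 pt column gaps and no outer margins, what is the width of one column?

Subtracting 11 column gaps of 15 leaves 792 for 12 columns, so c = 66 pt.

66 pt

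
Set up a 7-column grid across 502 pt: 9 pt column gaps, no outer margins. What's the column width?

Subtracting 6 column gaps of 9 leaves 448 for 7 columns, so c = 64 pt.

64 pt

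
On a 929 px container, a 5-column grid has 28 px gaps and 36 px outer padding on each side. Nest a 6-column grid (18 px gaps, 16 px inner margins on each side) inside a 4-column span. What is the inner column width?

Subtract both margins: 929 − 2·36 = 857 px.
5 columns + 4 gaps: 5c + 4·28 = 857.
5c = 857 − 112 = 745, so c = 149 px.
Span of 4: 4·149 + 3·28 = 596 + 84 = 680 px.
Inner content = 680 − 2·16 = 648 px.
6d + 5·18 = 648 → 6d = 558 → d = 93 px.

93 px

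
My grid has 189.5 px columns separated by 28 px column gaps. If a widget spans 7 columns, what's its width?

7-column span = 7·189.5 + 6·28 = 1494.5 px.

1494.5 px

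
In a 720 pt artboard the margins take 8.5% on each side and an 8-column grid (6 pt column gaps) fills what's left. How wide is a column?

69.45 pt

720 × (1 − 2·8.5%) = 720 × 83% = 597.6 pt for the columns.
Subtracting 7 column gaps of 6 leaves 555.6 for 8 columns, so c = 69.45 pt.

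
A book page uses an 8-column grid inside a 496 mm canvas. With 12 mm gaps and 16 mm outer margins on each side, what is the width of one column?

47.5 mm

Take off 32 mm of margins, leaving 464 mm.
464 − 7·12 = 380; ÷8 gives c = 47.5 mm.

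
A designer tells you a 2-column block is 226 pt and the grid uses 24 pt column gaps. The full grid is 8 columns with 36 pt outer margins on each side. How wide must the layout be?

1048 pt

Subtracting 1 column gap of 24 leaves 202 for 2 columns, so c = 101 pt.
Adding margins, columns and gutters: 72 + 808 + 168 = 1048 pt.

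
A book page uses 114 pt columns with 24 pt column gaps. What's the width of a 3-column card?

390 pt

3 columns plus 2 column gaps: 342 + 48 = 390 pt.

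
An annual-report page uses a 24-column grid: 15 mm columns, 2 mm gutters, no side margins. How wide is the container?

406 mm

Summing: 360 + 46 = 406 mm.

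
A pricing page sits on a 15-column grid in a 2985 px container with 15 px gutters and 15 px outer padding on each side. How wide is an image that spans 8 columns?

1569 px

Inside the margins: 2985 − 30 = 2955 px.
Subtracting 14 gutters of 15 leaves 2745 for 15 columns, so c = 183 px.
8 columns plus 7 gutters: 1464 + 105 = 1569 px.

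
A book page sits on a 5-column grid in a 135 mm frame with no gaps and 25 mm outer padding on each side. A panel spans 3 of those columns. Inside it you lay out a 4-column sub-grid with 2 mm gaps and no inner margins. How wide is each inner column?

11.25 mm

Subtract both margins: 135 − 2·25 = 85 mm.
With no gaps, each column is 85/5 = 17 mm.
With no gaps, 3 columns span 3·17 = 51 mm.
51 − 3·2 = 45; ÷4 gives d = 11.25 mm.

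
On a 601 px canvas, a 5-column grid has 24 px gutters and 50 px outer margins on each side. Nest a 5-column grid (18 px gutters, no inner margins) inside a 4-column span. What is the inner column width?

64.8 px

Take off 100 px of margins, leaving 501 px.
Subtracting 4 gutters of 24 leaves 405 for 5 columns, so c = 81 px.
4-column span = 4·81 + 3·24 = 396 px.
396 − 4·18 = 324; ÷5 gives d = 64.8 px.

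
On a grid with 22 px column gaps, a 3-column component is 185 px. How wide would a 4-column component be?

3 columns + 2 column gaps: 3c + 2·22 = 185.
3c = 185 − 44 = 141, so c = 47 px.
4-column span = 4·47 + 3·22 = 254 px.

254 px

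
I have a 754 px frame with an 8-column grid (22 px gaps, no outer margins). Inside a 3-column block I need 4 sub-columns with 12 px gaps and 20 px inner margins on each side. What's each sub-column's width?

8c + 7·22 = 754 → 8c = 600 → c = 75 px.
Span of 3: 3·75 + 2·22 = 225 + 44 = 269 px.
Inner content = 269 − 2·20 = 229 px.
4 columns + 3 gaps: 4d + 3·12 = 229.
4d = 229 − 36 = 193, so d = 48.25 px.

48.25 px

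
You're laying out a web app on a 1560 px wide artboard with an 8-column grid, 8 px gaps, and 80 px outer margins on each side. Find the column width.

168 px

Inside the margins: 1560 − 160 = 1400 px.
Subtracting 7 gaps of 8 leaves 1344 for 8 columns, so c = 168 px.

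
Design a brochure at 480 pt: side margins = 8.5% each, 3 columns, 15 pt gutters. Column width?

Each margin = 8.5% of 480 = 40.8 pt; content = 480 − 2·40.8 = 398.4 pt.
Subtracting 2 gutters of 15 leaves 368.4 for 3 columns, so c = 122.8 pt.

122.8 pt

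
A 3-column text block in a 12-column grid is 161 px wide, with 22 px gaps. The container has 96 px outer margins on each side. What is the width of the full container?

902 px

3 columns + 2 gaps: 3c + 2·22 = 161.
3c = 161 − 44 = 117, so c = 39 px.
Container = 2·96 + 12·39 + 11·22 = 192 + 468 + 242 = 902 px.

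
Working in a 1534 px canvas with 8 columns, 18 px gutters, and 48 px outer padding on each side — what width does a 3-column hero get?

528 px

Content width = 1534 − 2·48 = 1438 px.
Subtracting 7 gutters of 18 leaves 1312 for 8 columns, so c = 164 px.
3 columns plus 2 gutters: 492 + 36 = 528 px.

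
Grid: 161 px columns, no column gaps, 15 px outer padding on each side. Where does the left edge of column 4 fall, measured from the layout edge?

498 px

Each column+gutter stride is 161 px; 3 of them past the 15 px margin is 15 + 483 = 498 px.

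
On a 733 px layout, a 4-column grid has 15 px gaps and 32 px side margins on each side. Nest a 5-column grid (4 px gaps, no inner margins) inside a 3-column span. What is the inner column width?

96.4 px

Outer content = 733 − 2·32 = 669 px.
4c + 3·15 = 669 → 4c = 624 → c = 156 px.
Span of 3: 3·156 + 2·15 = 468 + 30 = 498 px.
Subtracting 4 gaps of 4 leaves 482 for 5 columns, so d = 96.4 px.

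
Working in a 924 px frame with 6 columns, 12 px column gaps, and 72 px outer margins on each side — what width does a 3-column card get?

384 px

Take off 144 px of margins, leaving 780 px.
780 − 5·12 = 720; ÷6 gives c = 120 px.
3 columns plus 2 column gaps: 360 + 24 = 384 px.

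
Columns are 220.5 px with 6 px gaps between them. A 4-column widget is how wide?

4 columns plus 3 gaps: 882 + 18 = 900 px.

900 px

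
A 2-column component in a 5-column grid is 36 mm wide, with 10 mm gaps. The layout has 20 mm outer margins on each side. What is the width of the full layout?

Subtracting 1 gap of 10 leaves 26 for 2 columns, so c = 13 mm.
Layout = 2·20 + 5·13 + 4·10 = 40 + 65 + 40 = 145 mm.

145 mm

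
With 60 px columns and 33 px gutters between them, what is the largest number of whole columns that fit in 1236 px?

13 columns

13 columns: 13·60 + 12·33 = 1176 px ≤ 1236.
14 columns: 1269 px > 1236. So 13.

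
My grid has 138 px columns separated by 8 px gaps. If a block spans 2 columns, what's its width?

2-column span = 2·138 + 1·8 = 284 px.

284 px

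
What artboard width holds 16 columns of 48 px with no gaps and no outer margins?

Artboard = 16·48 = 768 = 768 px.

768 px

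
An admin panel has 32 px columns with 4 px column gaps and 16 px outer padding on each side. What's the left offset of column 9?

Column 9 starts at margin + 8·(column + gutter) = 16 + 8·36 = 304 px.

304 px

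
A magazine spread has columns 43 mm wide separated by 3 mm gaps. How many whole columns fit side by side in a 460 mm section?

10 columns

k columns need k·43 + (k−1)·3 = k·46 − 3.
k·46 − 3 ≤ 460 → k ≤ 463 / 46 ≈ 10.07, so k = 10.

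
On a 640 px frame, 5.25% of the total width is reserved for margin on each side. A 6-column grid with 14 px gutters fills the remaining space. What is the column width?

Each margin = 5.25% of 640 = 33.6 px; content = 640 − 2·33.6 = 572.8 px.
572.8 − 5·14 = 502.8; ÷6 gives c = 83.8 px.

83.8 px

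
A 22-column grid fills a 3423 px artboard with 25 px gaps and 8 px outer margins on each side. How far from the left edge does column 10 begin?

1412 px

Subtract both margins: 3423 − 2·8 = 3407 px.
22 columns + 21 gaps: 22c + 21·25 = 3407.
22c = 3407 − 525 = 2882, so c = 131 px.
Each column+gutter stride is 156 px; 9 of them past the 8 px margin is 8 + 1404 = 1412 px.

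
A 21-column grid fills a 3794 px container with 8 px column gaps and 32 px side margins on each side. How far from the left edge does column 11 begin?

Subtract both margins: 3794 − 2·32 = 3730 px.
21c + 20·8 = 3730 → 21c = 3570 → c = 170 px.
Column 11 starts at margin + 10·(column + gutter) = 32 + 10·178 = 1812 px.

1812 px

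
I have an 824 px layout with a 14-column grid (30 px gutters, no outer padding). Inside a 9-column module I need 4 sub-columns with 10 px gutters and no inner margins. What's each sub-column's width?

122.25 px

824 − 13·30 = 434; ÷14 gives c = 31 px.
9-column span = 9·31 + 8·30 = 519 px.
Subtracting 3 gutters of 10 leaves 489 for 4 columns, so d = 122.25 px.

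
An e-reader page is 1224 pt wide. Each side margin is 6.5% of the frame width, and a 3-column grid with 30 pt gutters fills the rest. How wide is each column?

334.96 pt

Each margin = 6.5% of 1224 = 79.56 pt; content = 1224 − 2·79.56 = 1064.88 pt.
3 columns + 2 gutters: 3c + 2·30 = 1064.88.
3c = 1064.88 − 60 = 1004.88, so c = 334.96 pt.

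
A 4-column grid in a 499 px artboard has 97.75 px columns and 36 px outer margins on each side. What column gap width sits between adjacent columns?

Content width = 499 − 2·36 = 427 px.
4 columns take 4·97.75 = 391 px; remaining 36 splits into 3 column gaps.
g = 36 / 3 = 12 px.

12 px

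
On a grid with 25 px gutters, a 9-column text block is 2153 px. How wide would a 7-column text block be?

1669 px

9 columns + 8 gutters: 9c + 8·25 = 2153.
9c = 2153 − 200 = 1953, so c = 217 px.
7-column span = 7·217 + 6·25 = 1669 px.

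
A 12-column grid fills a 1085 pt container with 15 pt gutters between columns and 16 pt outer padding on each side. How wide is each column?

74 pt

Take off 32 pt of margins, leaving 1053 pt.
12 columns + 11 gutters: 12c + 11·15 = 1053.
12c = 1053 − 165 = 888, so c = 74 pt.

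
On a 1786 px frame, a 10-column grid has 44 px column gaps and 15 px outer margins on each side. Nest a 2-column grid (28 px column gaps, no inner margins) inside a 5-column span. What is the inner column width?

414 px

Subtract both margins: 1786 − 2·15 = 1756 px.
1756 − 9·44 = 1360; ÷10 gives c = 136 px.
Span of 5: 5·136 + 4·44 = 680 + 176 = 856 px.
856 − 1·28 = 828; ÷2 gives d = 414 px.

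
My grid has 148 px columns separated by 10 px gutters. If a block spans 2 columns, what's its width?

Span of 2: 2·148 + 1·10 = 296 + 10 = 306 px.

306 px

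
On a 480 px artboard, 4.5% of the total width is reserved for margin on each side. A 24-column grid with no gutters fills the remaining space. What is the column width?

18.2 px

Each margin = 4.5% of 480 = 21.6 px; content = 480 − 2·21.6 = 436.8 px.
With no gutters, each column is 436.8/24 = 18.2 px.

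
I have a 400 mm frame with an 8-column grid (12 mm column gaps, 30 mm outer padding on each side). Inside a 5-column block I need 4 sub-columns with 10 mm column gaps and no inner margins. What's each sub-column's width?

44.5 mm

Inside the margins: 400 − 60 = 340 mm.
Subtracting 7 column gaps of 12 leaves 256 for 8 columns, so c = 32 mm.
5-column span = 5·32 + 4·12 = 208 mm.
Subtracting 3 column gaps of 10 leaves 178 for 4 columns, so d = 44.5 mm.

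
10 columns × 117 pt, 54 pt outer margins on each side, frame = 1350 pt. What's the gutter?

Inside the margins: 1350 − 108 = 1242 pt.
10 columns take 10·117 = 1170 pt; remaining 72 splits into 9 gutters.
g = 72 / 9 = 8 pt.

8 pt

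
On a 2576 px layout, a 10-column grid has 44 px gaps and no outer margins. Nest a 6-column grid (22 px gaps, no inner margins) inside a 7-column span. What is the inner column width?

10 columns + 9 gaps: 10c + 9·44 = 2576.
10c = 2576 − 396 = 2180, so c = 218 px.
Span of 7: 7·218 + 6·44 = 1526 + 264 = 1790 px.
6d + 5·22 = 1790 → 6d = 1680 → d = 280 px.

280 px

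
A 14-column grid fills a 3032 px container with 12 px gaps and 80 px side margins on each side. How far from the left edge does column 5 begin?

904 px

Inside the margins: 3032 − 160 = 2872 px.
Subtracting 13 gaps of 12 leaves 2716 for 14 columns, so c = 194 px.
Each column+gutter stride is 206 px; 4 of them past the 80 px margin is 80 + 824 = 904 px.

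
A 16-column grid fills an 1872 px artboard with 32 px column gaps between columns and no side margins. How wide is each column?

87 px

Subtracting 15 column gaps of 32 leaves 1392 for 16 columns, so c = 87 px.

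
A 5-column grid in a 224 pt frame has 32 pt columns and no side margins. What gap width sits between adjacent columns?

16 pt

5 columns take 5·32 = 160 pt; remaining 64 splits into 4 gaps.
g = 64 / 4 = 16 pt.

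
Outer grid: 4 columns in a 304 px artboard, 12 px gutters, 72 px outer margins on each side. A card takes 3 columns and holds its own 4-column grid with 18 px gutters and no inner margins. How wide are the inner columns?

Inside the margins: 304 − 144 = 160 px.
Subtracting 3 gutters of 12 leaves 124 for 4 columns, so c = 31 px.
3-column span = 3·31 + 2·12 = 117 px.
Subtracting 3 gutters of 18 leaves 63 for 4 columns, so d = 15.75 px.

15.75 px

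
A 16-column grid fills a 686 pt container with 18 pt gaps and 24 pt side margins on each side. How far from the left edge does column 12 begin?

Content = 686 − 2·24 = 638 pt.
16 columns + 15 gaps: 16c + 15·18 = 638.
16c = 638 − 270 = 368, so c = 23 pt.
Column 12 starts at margin + 11·(column + gutter) = 24 + 11·41 = 475 pt.

475 pt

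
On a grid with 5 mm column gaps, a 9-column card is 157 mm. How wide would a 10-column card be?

175 mm

157 − 8·5 = 117; ÷9 gives c = 13 mm.
10-column span = 10·13 + 9·5 = 175 mm.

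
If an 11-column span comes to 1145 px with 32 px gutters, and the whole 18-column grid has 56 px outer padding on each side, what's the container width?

2006 px

Subtracting 10 gutters of 32 leaves 825 for 11 columns, so c = 75 px.
Total width: 2·56 + 18·75 + 17·32 = 2006 px.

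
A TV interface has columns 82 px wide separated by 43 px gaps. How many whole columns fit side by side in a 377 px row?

Each extra column adds 82 + 43 = 125 px.
(377 + 43) / 125 = 3.36, so 3 columns fit.

3 columns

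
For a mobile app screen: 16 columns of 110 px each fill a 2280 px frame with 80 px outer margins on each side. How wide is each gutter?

Inside the margins: 2280 − 160 = 2120 px.
16 columns take 16·110 = 1760 px; remaining 360 splits into 15 gutters.
g = 360 / 15 = 24 px.

24 px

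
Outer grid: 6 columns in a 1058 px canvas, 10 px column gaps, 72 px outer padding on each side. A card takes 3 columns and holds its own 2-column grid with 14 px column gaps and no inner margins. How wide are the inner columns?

Outer content = 1058 − 2·72 = 914 px.
914 − 5·10 = 864; ÷6 gives c = 144 px.
3 columns plus 2 column gaps: 432 + 20 = 452 px.
Subtracting 1 column gap of 14 leaves 438 for 2 columns, so d = 219 px.

219 px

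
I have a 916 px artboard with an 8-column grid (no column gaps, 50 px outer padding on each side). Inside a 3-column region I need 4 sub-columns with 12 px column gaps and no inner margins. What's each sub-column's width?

67.5 px

Inside the margins: 916 − 100 = 816 px.
8c = 816 → c = 102 px.
With no column gaps, 3 columns span 3·102 = 306 px.
Subtracting 3 column gaps of 12 leaves 270 for 4 columns, so d = 67.5 px.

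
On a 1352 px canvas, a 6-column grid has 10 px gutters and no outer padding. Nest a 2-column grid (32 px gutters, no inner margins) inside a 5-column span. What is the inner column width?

Subtracting 5 gutters of 10 leaves 1302 for 6 columns, so c = 217 px.
5-column span = 5·217 + 4·10 = 1125 px.
2d + 1·32 = 1125 → 2d = 1093 → d = 546.5 px.

546.5 px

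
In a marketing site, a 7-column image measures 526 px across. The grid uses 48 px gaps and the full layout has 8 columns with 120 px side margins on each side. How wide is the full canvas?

848 px

Subtracting 6 gaps of 48 leaves 238 for 7 columns, so c = 34 px.
Adding margins, columns and gutters: 240 + 272 + 336 = 848 px.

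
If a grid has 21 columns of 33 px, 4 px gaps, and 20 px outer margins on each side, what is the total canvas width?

Adding margins, columns and gutters: 40 + 693 + 80 = 813 px.

813 px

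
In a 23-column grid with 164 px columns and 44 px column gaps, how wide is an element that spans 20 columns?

4116 px

20-column span = 20·164 + 19·44 = 4116 px.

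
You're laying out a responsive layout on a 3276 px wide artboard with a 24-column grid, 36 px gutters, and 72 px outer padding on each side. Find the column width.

Take off 144 px of margins, leaving 3132 px.
24 columns + 23 gutters: 24c + 23·36 = 3132.
24c = 3132 − 828 = 2304, so c = 96 px.

96 px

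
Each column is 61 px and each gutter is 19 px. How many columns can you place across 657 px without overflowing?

k columns need k·61 + (k−1)·19 = k·80 − 19.
k·80 − 19 ≤ 657 → k ≤ 676 / 80 ≈ 8.45, so k = 8.

8 columns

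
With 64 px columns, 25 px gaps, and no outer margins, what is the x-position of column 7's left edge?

534 px

Before column 7: 6 columns + 6 gaps.
Offset = 6·(64 + 25) = 6·89 = 534 px.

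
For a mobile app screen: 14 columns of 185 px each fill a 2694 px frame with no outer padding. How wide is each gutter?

8 px

Columns use 2590 px, leaving 104 px across 13 gutters = 8 px each.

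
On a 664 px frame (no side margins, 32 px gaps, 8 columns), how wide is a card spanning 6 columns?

664 − 7·32 = 440; ÷8 gives c = 55 px.
Span of 6: 6·55 + 5·32 = 330 + 160 = 490 px.

490 px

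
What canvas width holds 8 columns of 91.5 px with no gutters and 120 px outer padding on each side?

972 px

Summing: 240 + 732 = 972 px.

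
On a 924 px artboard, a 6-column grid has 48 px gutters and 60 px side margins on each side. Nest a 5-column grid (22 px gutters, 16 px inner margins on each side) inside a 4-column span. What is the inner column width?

80 px

Subtract both margins: 924 − 2·60 = 804 px.
804 − 5·48 = 564; ÷6 gives c = 94 px.
Span of 4: 4·94 + 3·48 = 376 + 144 = 520 px.
Inner content = 520 − 2·16 = 488 px.
5d + 4·22 = 488 → 5d = 400 → d = 80 px.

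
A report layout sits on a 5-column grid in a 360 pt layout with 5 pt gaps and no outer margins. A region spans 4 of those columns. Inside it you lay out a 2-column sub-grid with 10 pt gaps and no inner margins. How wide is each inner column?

5 columns + 4 gaps: 5c + 4·5 = 360.
5c = 360 − 20 = 340, so c = 68 pt.
4-column span = 4·68 + 3·5 = 287 pt.
287 − 1·10 = 277; ÷2 gives d = 138.5 pt.

138.5 pt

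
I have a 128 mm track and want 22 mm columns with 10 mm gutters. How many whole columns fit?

4 columns: 4·22 + 3·10 = 118 mm ≤ 128.
5 columns: 150 mm > 128. So 4.

4 columns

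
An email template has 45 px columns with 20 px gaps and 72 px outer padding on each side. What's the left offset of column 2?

Before column 2: the margin + 1 column + 1 gap.
Offset = 72 + 1·(45 + 20) = 72 + 65 = 137 px.

137 px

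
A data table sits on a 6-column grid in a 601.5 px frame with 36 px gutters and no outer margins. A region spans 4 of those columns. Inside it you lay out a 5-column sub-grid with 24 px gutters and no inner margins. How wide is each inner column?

601.5 − 5·36 = 421.5; ÷6 gives c = 70.25 px.
4-column span = 4·70.25 + 3·36 = 389 px.
5d + 4·24 = 389 → 5d = 293 → d = 58.6 px.

58.6 px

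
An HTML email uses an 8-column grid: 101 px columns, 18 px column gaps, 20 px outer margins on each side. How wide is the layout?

974 px

Adding margins, columns and gutters: 40 + 808 + 126 = 974 px.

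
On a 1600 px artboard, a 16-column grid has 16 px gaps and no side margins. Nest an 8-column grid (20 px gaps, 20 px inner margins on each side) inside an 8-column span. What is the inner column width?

16c + 15·16 = 1600 → 16c = 1360 → c = 85 px.
Span of 8: 8·85 + 7·16 = 680 + 112 = 792 px.
Inner content = 792 − 2·20 = 752 px.
752 − 7·20 = 612; ÷8 gives d = 76.5 px.

76.5 px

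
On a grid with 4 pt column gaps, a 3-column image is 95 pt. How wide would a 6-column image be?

194 pt

3c + 2·4 = 95 → 3c = 87 → c = 29 pt.
Span of 6: 6·29 + 5·4 = 174 + 20 = 194 pt.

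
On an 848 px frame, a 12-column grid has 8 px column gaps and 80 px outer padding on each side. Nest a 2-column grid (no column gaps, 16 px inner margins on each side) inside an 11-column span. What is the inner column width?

Inside the margins: 848 − 160 = 688 px.
12 columns + 11 column gaps: 12c + 11·8 = 688.
12c = 688 − 88 = 600, so c = 50 px.
Span of 11: 11·50 + 10·8 = 550 + 80 = 630 px.
Inner content = 630 − 2·16 = 598 px.
With no column gaps, each column is 598/2 = 299 px.

299 px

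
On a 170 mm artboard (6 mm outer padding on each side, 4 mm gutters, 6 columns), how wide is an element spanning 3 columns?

77 mm

Inside the margins: 170 − 12 = 158 mm.
6c + 5·4 = 158 → 6c = 138 → c = 23 mm.
Span of 3: 3·23 + 2·4 = 69 + 8 = 77 mm.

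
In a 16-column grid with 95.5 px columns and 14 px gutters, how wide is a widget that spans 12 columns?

1300 px

Span of 12: 12·95.5 + 11·14 = 1146 + 154 = 1300 px.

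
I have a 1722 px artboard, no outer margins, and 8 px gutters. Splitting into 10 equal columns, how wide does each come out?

10c + 9·8 = 1722 → 10c = 1650 → c = 165 px.

165 px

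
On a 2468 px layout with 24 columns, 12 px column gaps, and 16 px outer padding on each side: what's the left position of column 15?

1444 px

Take off 32 px of margins, leaving 2436 px.
24c + 23·12 = 2436 → 24c = 2160 → c = 90 px.
Column 15 starts at margin + 14·(column + gutter) = 16 + 14·102 = 1444 px.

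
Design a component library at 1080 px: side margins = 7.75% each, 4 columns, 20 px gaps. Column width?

213.15 px

Margins: 7.75% × 1080 = 83.7 px each, so content = 1080 − 167.4 = 912.6 px.
Subtracting 3 gaps of 20 leaves 852.6 for 4 columns, so c = 213.15 px.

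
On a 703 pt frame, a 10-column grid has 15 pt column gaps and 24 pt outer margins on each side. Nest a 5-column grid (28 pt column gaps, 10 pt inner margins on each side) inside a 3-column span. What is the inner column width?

Inside the margins: 703 − 48 = 655 pt.
Subtracting 9 column gaps of 15 leaves 520 for 10 columns, so c = 52 pt.
3-column span = 3·52 + 2·15 = 186 pt.
Inner content = 186 − 2·10 = 166 pt.
5d + 4·28 = 166 → 5d = 54 → d = 10.8 pt.

10.8 pt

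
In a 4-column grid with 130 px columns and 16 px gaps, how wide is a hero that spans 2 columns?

2-column span = 2·130 + 1·16 = 276 px.

276 px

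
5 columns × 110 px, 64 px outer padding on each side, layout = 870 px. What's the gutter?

48 px

Take off 128 px of margins, leaving 742 px.
Columns use 550 px, leaving 192 px across 4 gutters = 48 px each.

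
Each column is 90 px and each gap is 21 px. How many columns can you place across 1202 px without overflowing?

11 columns

Each extra column adds 90 + 21 = 111 px.
(1202 + 21) / 111 = 11.02, so 11 columns fit.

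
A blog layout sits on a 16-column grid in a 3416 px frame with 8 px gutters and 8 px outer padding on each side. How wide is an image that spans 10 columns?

Subtract both margins: 3416 − 2·8 = 3400 px.
Subtracting 15 gutters of 8 leaves 3280 for 16 columns, so c = 205 px.
10 columns plus 9 gutters: 2050 + 72 = 2122 px.

2122 px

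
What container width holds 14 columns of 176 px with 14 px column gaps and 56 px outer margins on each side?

2758 px

Container = 2·56 + 14·176 + 13·14 = 112 + 2464 + 182 = 2758 px.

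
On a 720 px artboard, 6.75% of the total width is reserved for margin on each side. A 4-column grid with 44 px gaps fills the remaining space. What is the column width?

122.7 px

Each margin = 6.75% of 720 = 48.6 px; content = 720 − 2·48.6 = 622.8 px.
622.8 − 3·44 = 490.8; ÷4 gives c = 122.7 px.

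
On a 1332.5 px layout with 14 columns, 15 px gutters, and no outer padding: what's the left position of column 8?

Subtracting 13 gutters of 15 leaves 1137.5 for 14 columns, so c = 81.25 px.
Before column 8: 7 columns + 7 gutters.
Offset = 7·(81.25 + 15) = 7·96.25 = 673.75 px.

673.75 px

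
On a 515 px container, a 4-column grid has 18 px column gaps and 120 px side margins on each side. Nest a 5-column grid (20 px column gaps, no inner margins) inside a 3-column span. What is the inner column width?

24.35 px

Inside the margins: 515 − 240 = 275 px.
Subtracting 3 column gaps of 18 leaves 221 for 4 columns, so c = 55.25 px.
3 columns plus 2 column gaps: 165.75 + 36 = 201.75 px.
5d + 4·20 = 201.75 → 5d = 121.75 → d = 24.35 px.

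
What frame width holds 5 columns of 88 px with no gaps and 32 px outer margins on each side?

504 px

Total width: 2·32 + 5·88 = 504 px.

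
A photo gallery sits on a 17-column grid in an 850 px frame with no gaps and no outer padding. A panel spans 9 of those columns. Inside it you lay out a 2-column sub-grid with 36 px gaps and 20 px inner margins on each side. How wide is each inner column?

187 px

With no gaps, each column is 850/17 = 50 px.
With no gaps, 9 columns span 9·50 = 450 px.
Inner content = 450 − 2·20 = 410 px.
410 − 1·36 = 374; ÷2 gives d = 187 px.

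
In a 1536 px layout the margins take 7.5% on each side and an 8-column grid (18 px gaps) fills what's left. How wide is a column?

1536 × (1 − 2·7.5%) = 1536 × 85% = 1305.6 px for the columns.
8c + 7·18 = 1305.6 → 8c = 1179.6 → c = 147.45 px.

147.45 px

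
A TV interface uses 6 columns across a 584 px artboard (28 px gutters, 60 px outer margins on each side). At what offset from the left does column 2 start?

Inside the margins: 584 − 120 = 464 px.
6 columns + 5 gutters: 6c + 5·28 = 464.
6c = 464 − 140 = 324, so c = 54 px.
Before column 2: the margin + 1 column + 1 gutter.
Offset = 60 + 1·(54 + 28) = 60 + 82 = 142 px.

142 px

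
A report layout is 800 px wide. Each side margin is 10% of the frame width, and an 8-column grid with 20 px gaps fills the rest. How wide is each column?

Each margin = 10% of 800 = 80 px; content = 800 − 2·80 = 640 px.
8c + 7·20 = 640 → 8c = 500 → c = 62.5 px.

62.5 px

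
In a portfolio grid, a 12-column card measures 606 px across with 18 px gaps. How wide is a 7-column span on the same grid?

12 columns + 11 gaps: 12c + 11·18 = 606.
12c = 606 − 198 = 408, so c = 34 px.
7 columns plus 6 gaps: 238 + 108 = 346 px.

346 px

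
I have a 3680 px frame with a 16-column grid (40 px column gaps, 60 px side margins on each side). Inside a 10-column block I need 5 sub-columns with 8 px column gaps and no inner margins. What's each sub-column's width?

435.6 px

Inside the margins: 3680 − 120 = 3560 px.
3560 − 15·40 = 2960; ÷16 gives c = 185 px.
Span of 10: 10·185 + 9·40 = 1850 + 360 = 2210 px.
Subtracting 4 column gaps of 8 leaves 2178 for 5 columns, so d = 435.6 px.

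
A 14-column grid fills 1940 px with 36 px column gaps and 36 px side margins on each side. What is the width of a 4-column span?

Take off 72 px of margins, leaving 1868 px.
14 columns + 13 column gaps: 14c + 13·36 = 1868.
14c = 1868 − 468 = 1400, so c = 100 px.
Span of 4: 4·100 + 3·36 = 400 + 108 = 508 px.

508 px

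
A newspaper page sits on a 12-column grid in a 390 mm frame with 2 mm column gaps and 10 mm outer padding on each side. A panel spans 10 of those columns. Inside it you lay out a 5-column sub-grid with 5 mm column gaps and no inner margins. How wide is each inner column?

57.6 mm

Subtract both margins: 390 − 2·10 = 370 mm.
Subtracting 11 column gaps of 2 leaves 348 for 12 columns, so c = 29 mm.
10-column span = 10·29 + 9·2 = 308 mm.
308 − 4·5 = 288; ÷5 gives d = 57.6 mm.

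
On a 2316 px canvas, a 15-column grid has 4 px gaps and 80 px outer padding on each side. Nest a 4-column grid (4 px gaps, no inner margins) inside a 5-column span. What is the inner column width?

Take off 160 px of margins, leaving 2156 px.
2156 − 14·4 = 2100; ÷15 gives c = 140 px.
Span of 5: 5·140 + 4·4 = 700 + 16 = 716 px.
Subtracting 3 gaps of 4 leaves 704 for 4 columns, so d = 176 px.

176 px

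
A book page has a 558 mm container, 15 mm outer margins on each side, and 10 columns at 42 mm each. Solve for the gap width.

12 mm

Inside the margins: 558 − 30 = 528 mm.
Columns use 420 mm, leaving 108 mm across 9 gaps = 12 mm each.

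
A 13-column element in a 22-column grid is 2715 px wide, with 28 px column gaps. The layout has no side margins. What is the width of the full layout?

Subtracting 12 column gaps of 28 leaves 2379 for 13 columns, so c = 183 px.
Total width: 22·183 + 21·28 = 4614 px.

4614 px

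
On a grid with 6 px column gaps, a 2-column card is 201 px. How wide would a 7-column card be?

718.5 px

2c + 1·6 = 201 → 2c = 195 → c = 97.5 px.
Span of 7: 7·97.5 + 6·6 = 682.5 + 36 = 718.5 px.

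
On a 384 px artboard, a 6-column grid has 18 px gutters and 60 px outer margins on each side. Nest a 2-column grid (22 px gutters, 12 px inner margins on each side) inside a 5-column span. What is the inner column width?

Take off 120 px of margins, leaving 264 px.
264 − 5·18 = 174; ÷6 gives c = 29 px.
5 columns plus 4 gutters: 145 + 72 = 217 px.
Inner content = 217 − 2·12 = 193 px.
Subtracting 1 gutter of 22 leaves 171 for 2 columns, so d = 85.5 px.

85.5 px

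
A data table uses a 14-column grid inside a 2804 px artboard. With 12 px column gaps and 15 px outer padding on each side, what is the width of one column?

Content width = 2804 − 2·15 = 2774 px.
Subtracting 13 column gaps of 12 leaves 2618 for 14 columns, so c = 187 px.

187 px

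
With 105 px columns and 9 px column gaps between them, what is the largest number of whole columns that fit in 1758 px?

Each extra column adds 105 + 9 = 114 px.
(1758 + 9) / 114 = 15.50, so 15 columns fit.

15 columns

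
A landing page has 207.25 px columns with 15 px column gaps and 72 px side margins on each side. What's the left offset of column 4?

Column 4 starts at margin + 3·(column + gutter) = 72 + 3·222.25 = 738.75 px.

738.75 px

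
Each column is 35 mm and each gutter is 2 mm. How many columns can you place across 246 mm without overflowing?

k columns need k·35 + (k−1)·2 = k·37 − 2.
k·37 − 2 ≤ 246 → k ≤ 248 / 37 ≈ 6.70, so k = 6.

6 columns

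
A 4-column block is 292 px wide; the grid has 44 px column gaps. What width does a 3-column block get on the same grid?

4c + 3·44 = 292 → 4c = 160 → c = 40 px.
3-column span = 3·40 + 2·44 = 208 px.

208 px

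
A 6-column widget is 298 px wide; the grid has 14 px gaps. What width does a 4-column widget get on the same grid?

194 px

6 columns + 5 gaps: 6c + 5·14 = 298.
6c = 298 − 70 = 228, so c = 38 px.
4 columns plus 3 gaps: 152 + 42 = 194 px.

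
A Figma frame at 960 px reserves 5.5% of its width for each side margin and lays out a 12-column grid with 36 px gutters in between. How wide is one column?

Margins: 5.5% × 960 = 52.8 px each, so content = 960 − 105.6 = 854.4 px.
Subtracting 11 gutters of 36 leaves 458.4 for 12 columns, so c = 38.2 px.

38.2 px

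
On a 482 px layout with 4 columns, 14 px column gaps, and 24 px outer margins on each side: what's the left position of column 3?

248 px

Take off 48 px of margins, leaving 434 px.
4 columns + 3 column gaps: 4c + 3·14 = 434.
4c = 434 − 42 = 392, so c = 98 px.
Before column 3: the margin + 2 columns + 2 column gaps.
Offset = 24 + 2·(98 + 14) = 24 + 224 = 248 px.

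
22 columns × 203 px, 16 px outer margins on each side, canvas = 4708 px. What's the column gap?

Content width = 4708 − 2·16 = 4676 px.
22·203 + 21g = 4676 → 21g = 210 → g = 10 px.

10 px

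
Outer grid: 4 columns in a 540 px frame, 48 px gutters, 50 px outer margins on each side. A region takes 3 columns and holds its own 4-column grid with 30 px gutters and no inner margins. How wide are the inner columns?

Take off 100 px of margins, leaving 440 px.
440 − 3·48 = 296; ÷4 gives c = 74 px.
3 columns plus 2 gutters: 222 + 96 = 318 px.
318 − 3·30 = 228; ÷4 gives d = 57 px.

57 px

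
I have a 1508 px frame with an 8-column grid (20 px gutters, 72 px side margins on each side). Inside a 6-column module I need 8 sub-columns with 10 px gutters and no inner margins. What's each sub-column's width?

Inside the margins: 1508 − 144 = 1364 px.
8 columns + 7 gutters: 8c + 7·20 = 1364.
8c = 1364 − 140 = 1224, so c = 153 px.
6-column span = 6·153 + 5·20 = 1018 px.
Subtracting 7 gutters of 10 leaves 948 for 8 columns, so d = 118.5 px.

118.5 px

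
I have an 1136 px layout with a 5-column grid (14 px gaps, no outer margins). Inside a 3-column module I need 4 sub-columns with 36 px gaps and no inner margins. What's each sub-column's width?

5c + 4·14 = 1136 → 5c = 1080 → c = 216 px.
3 columns plus 2 gaps: 648 + 28 = 676 px.
4d + 3·36 = 676 → 4d = 568 → d = 142 px.

142 px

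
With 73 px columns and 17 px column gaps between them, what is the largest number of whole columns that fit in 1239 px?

13 columns

Each extra column adds 73 + 17 = 90 px.
(1239 + 17) / 90 = 13.96, so 13 columns fit.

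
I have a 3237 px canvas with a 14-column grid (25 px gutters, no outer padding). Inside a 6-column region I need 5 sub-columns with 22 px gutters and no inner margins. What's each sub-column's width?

14c + 13·25 = 3237 → 14c = 2912 → c = 208 px.
6 columns plus 5 gutters: 1248 + 125 = 1373 px.
5d + 4·22 = 1373 → 5d = 1285 → d = 257 px.

257 px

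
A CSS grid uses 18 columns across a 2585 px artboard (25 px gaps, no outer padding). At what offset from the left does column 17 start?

2320 px

Subtracting 17 gaps of 25 leaves 2160 for 18 columns, so c = 120 px.
Before column 17: 16 columns + 16 gaps.
Offset = 16·(120 + 25) = 16·145 = 2320 px.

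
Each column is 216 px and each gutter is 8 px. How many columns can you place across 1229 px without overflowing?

5 columns

k columns need k·216 + (k−1)·8 = k·224 − 8.
k·224 − 8 ≤ 1229 → k ≤ 1237 / 224 ≈ 5.52, so k = 5.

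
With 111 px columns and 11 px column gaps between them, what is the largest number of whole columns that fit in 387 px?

k columns need k·111 + (k−1)·11 = k·122 − 11.
k·122 − 11 ≤ 387 → k ≤ 398 / 122 ≈ 3.26, so k = 3.

3 columns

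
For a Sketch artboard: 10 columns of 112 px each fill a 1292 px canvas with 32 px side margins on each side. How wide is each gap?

Inside the margins: 1292 − 64 = 1228 px.
10·112 + 9g = 1228 → 9g = 108 → g = 12 px.

12 px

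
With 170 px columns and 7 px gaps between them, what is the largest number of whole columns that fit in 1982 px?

Each extra column adds 170 + 7 = 177 px.
(1982 + 7) / 177 = 11.24, so 11 columns fit.

11 columns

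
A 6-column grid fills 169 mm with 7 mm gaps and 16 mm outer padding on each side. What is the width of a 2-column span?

Subtract both margins: 169 − 2·16 = 137 mm.
137 − 5·7 = 102; ÷6 gives c = 17 mm.
Span of 2: 2·17 + 1·7 = 34 + 7 = 41 mm.

41 mm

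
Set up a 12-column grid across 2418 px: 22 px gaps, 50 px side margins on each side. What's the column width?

173 px

Take off 100 px of margins, leaving 2318 px.
2318 − 11·22 = 2076; ÷12 gives c = 173 px.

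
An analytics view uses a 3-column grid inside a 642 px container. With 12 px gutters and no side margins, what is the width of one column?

206 px

3c + 2·12 = 642 → 3c = 618 → c = 206 px.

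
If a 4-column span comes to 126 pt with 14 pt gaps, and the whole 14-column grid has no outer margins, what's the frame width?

476 pt

4 columns + 3 gaps: 4c + 3·14 = 126.
4c = 126 − 42 = 84, so c = 21 pt.
Summing: 294 + 182 = 476 pt.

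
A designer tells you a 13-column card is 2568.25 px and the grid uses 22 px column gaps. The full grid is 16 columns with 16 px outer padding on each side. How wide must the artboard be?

3198 px

2568.25 − 12·22 = 2304.25; ÷13 gives c = 177.25 px.
Artboard = 2·16 + 16·177.25 + 15·22 = 32 + 2836 + 330 = 3198 px.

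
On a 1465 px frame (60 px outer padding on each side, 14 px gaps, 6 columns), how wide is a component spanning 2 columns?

439 px

Inside the margins: 1465 − 120 = 1345 px.
Subtracting 5 gaps of 14 leaves 1275 for 6 columns, so c = 212.5 px.
2 columns plus 1 gap: 425 + 14 = 439 px.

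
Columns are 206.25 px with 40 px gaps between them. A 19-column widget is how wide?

4638.75 px

19 columns plus 18 gaps: 3918.75 + 720 = 4638.75 px.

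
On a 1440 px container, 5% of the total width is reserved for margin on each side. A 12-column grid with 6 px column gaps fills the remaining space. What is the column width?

102.5 px

1440 × (1 − 2·5%) = 1440 × 90% = 1296 px for the columns.
12c + 11·6 = 1296 → 12c = 1230 → c = 102.5 px.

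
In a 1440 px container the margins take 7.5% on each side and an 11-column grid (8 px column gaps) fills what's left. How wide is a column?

1440 × (1 − 2·7.5%) = 1440 × 85% = 1224 px for the columns.
11c + 10·8 = 1224 → 11c = 1144 → c = 104 px.

104 px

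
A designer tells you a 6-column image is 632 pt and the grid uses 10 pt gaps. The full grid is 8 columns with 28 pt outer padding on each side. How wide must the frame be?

Subtracting 5 gaps of 10 leaves 582 for 6 columns, so c = 97 pt.
Total width: 2·28 + 8·97 + 7·10 = 902 pt.

902 pt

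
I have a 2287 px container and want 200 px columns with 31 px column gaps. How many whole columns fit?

Each extra column adds 200 + 31 = 231 px.
(2287 + 31) / 231 = 10.03, so 10 columns fit.

10 columns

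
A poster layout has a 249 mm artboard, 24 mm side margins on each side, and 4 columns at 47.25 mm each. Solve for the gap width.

4 mm

Inside the margins: 249 − 48 = 201 mm.
Columns use 189 mm, leaving 12 mm across 3 gaps = 4 mm each.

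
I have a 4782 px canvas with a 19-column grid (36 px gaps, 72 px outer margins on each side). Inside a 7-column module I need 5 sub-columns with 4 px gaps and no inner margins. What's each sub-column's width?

Outer content = 4782 − 2·72 = 4638 px.
4638 − 18·36 = 3990; ÷19 gives c = 210 px.
Span of 7: 7·210 + 6·36 = 1470 + 216 = 1686 px.
5d + 4·4 = 1686 → 5d = 1670 → d = 334 px.

334 px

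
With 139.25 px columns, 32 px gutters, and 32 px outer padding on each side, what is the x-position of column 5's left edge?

Column 5 starts at margin + 4·(column + gutter) = 32 + 4·171.25 = 717 px.

717 px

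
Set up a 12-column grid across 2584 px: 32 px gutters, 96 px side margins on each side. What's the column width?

170 px

Take off 192 px of margins, leaving 2392 px.
2392 − 11·32 = 2040; ÷12 gives c = 170 px.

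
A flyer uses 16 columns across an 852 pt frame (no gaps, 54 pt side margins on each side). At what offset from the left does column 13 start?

Inside the margins: 852 − 108 = 744 pt.
16c = 744 → c = 46.5 pt.
Each column+gutter stride is 46.5 pt; 12 of them past the 54 pt margin is 54 + 558 = 612 pt.

612 pt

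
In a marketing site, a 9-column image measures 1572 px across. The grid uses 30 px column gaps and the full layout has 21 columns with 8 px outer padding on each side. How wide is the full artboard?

3724 px

1572 − 8·30 = 1332; ÷9 gives c = 148 px.
Artboard = 2·8 + 21·148 + 20·30 = 16 + 3108 + 600 = 3724 px.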